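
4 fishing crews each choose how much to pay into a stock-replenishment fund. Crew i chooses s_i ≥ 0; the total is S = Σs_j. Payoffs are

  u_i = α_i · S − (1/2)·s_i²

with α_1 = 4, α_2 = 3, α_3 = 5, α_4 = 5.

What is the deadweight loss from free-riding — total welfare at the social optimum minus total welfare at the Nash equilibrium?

Crew i's FOC: ∂u_i/∂s_i = α_i − s_i = 0, so s_i* = α_i.
NE contributions = (4, 3, 5, 5); S = 17.
W^NE = (Σα)·S − ½Σα_i² = 17² − ½·75 = 251.5.
Planner sets s_i = Σα_j = 17 for every i, so S^SO = 4·17 = 68.
W^SO = (Σα)·S^SO − ½·4·(Σα)² = (4/2)·17² = 578.
Deadweight loss = W^SO − W^NE = 326.5.

326.5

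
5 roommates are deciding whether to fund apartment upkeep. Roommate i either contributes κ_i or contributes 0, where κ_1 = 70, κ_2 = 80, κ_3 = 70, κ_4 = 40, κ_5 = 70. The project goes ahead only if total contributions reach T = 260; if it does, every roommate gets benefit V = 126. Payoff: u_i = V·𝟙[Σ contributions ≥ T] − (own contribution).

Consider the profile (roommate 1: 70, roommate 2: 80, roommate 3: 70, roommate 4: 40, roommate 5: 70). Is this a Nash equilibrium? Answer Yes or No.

No

Total = 330 ≥ 260: provided.
Roommate 1 (pledges 70, payoff 56): dropping to 0 → total 260, payoff 126. Profitable deviation.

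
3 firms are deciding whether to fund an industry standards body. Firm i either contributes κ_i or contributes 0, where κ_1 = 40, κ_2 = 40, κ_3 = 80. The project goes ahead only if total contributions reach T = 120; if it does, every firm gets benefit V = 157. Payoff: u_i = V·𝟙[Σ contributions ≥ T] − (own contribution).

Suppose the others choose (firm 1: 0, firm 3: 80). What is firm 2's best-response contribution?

Others' total = 80. Contributing 40 brings total to 120 ≥ 120: gain V − κ_2 = 117.
Best response: 40.

40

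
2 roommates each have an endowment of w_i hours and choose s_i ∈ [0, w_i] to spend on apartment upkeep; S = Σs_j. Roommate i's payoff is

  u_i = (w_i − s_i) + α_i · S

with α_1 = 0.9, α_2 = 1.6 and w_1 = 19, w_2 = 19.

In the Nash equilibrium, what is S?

19

∂u_i/∂s_i = α_i − 1, so roommate i contributes w_i if α_i > 1, else 0.
α_i > 1 for i ∈ {2}; NE contributions (0, 19), S = 19.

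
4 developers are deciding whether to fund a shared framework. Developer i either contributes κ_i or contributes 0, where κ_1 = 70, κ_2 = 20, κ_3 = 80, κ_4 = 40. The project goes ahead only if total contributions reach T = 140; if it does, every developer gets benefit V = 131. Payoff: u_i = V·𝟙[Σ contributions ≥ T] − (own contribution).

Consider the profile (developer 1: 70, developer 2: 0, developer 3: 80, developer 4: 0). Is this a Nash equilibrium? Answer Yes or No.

Yes

Total = 150 ≥ 140: provided.
Developer 1 (pledges 70, payoff 61): dropping to 0 → total 80, payoff 0. No gain.
Developer 2 (pledges 0, payoff 131): pledging 20 → total 170, payoff 111. No gain.
Developer 3 (pledges 80, payoff 51): dropping to 0 → total 70, payoff 0. No gain.
Developer 4 (pledges 0, payoff 131): pledging 40 → total 190, payoff 91. No gain.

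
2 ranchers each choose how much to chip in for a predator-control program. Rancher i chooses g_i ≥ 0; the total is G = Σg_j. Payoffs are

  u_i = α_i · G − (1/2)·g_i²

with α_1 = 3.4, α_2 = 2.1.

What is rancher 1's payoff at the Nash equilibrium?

12.92

Rancher i's FOC: ∂u_i/∂g_i = α_i − g_i = 0, so g_i* = α_i.
NE contributions = (3.4, 2.1); G = 5.5.
u_1 = α_1·G − ½·(g_1)² = 3.4·5.5 − ½·3.4² = 12.92.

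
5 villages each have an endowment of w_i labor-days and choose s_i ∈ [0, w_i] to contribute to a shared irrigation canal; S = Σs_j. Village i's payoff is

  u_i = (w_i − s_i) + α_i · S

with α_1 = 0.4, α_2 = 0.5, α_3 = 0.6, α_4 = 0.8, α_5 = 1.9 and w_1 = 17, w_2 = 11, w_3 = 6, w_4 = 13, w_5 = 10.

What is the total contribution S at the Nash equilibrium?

10

∂u_i/∂s_i = α_i − 1, so village i contributes w_i if α_i > 1, else 0.
α_i > 1 for i ∈ {5}; NE contributions (0, 0, 0, 0, 10), S = 10.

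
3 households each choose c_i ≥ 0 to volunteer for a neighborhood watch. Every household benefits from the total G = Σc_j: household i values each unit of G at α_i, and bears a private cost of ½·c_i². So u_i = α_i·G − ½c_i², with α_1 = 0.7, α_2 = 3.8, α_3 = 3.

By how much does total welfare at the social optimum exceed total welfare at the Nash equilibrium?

Household i's FOC: ∂u_i/∂c_i = α_i − c_i = 0, so c_i* = α_i.
NE contributions = (0.7, 3.8, 3); G = 7.5.
W^NE = (Σα)·G − ½Σα_i² = 7.5² − ½·23.93 = 44.285.
Planner sets c_i = Σα_j = 7.5 for every i, so G^SO = 3·7.5 = 22.5.
W^SO = (Σα)·G^SO − ½·3·(Σα)² = (3/2)·7.5² = 84.375.
Deadweight loss = W^SO − W^NE = 40.09.

40.09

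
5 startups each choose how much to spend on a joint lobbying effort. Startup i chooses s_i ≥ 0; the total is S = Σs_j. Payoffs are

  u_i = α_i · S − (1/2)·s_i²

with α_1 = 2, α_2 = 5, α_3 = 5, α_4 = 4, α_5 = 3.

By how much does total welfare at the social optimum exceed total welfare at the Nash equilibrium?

Startup i's FOC: ∂u_i/∂s_i = α_i − s_i = 0, so s_i* = α_i.
NE contributions = (2, 5, 5, 4, 3); S = 19.
W^NE = (Σα)·S − ½Σα_i² = 19² − ½·79 = 321.5.
Planner sets s_i = Σα_j = 19 for every i, so S^SO = 5·19 = 95.
W^SO = (Σα)·S^SO − ½·5·(Σα)² = (5/2)·19² = 902.5.
Deadweight loss = W^SO − W^NE = 581.

581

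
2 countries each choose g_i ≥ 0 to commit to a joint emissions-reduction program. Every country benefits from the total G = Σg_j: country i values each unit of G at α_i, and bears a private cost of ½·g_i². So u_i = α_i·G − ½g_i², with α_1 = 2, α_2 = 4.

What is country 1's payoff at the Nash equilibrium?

10

Country i's FOC: ∂u_i/∂g_i = α_i − g_i = 0, so g_i* = α_i.
NE contributions = (2, 4); G = 6.
u_1 = α_1·G − ½·(g_1)² = 2·6 − ½·2² = 10.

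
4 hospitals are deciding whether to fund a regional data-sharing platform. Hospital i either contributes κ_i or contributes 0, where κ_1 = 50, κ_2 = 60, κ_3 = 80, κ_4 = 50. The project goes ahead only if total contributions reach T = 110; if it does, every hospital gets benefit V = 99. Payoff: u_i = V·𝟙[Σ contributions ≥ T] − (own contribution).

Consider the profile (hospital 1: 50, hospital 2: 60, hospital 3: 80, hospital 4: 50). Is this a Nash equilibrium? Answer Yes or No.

No

Total = 240 ≥ 110: provided.
Hospital 1 (pledges 50, payoff 49): dropping to 0 → total 190, payoff 99. Profitable deviation.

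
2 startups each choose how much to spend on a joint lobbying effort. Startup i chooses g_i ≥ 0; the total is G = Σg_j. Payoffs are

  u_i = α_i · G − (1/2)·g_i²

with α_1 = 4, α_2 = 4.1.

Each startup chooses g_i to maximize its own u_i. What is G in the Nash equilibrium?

8.1

Startup i's FOC: ∂u_i/∂g_i = α_i − g_i = 0, so g_i* = α_i.
NE contributions = (4, 4.1); G = 8.1.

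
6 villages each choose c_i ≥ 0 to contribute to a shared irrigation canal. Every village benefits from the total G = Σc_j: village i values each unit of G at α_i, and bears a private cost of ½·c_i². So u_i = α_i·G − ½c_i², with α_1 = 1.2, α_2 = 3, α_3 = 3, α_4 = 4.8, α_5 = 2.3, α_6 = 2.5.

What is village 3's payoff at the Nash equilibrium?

Village i's FOC: ∂u_i/∂c_i = α_i − c_i = 0, so c_i* = α_i.
NE contributions = (1.2, 3, 3, 4.8, 2.3, 2.5); G = 16.8.
u_3 = α_3·G − ½·(c_3)² = 3·16.8 − ½·3² = 45.9.

45.9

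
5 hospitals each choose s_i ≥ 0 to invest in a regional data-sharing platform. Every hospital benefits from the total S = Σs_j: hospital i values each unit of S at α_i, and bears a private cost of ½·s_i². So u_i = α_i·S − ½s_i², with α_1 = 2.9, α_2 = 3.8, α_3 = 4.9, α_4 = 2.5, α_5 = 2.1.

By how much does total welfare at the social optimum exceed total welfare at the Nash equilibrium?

422.42

Hospital i's FOC: ∂u_i/∂s_i = α_i − s_i = 0, so s_i* = α_i.
NE contributions = (2.9, 3.8, 4.9, 2.5, 2.1); S = 16.2.
W^NE = (Σα)·S − ½Σα_i² = 16.2² − ½·57.52 = 233.68.
Planner sets s_i = Σα_j = 16.2 for every i, so S^SO = 5·16.2 = 81.
W^SO = (Σα)·S^SO − ½·5·(Σα)² = (5/2)·16.2² = 656.1.
Deadweight loss = W^SO − W^NE = 422.42.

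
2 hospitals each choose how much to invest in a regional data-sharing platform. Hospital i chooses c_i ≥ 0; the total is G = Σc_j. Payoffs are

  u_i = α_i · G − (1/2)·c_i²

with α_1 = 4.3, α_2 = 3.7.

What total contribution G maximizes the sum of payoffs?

16

Planner FOC: ∂(Σu_j)/∂c_i = (Σα_j) − c_i = 0, so c_i^SO = Σα_j = 8 for every i; G^SO = 16.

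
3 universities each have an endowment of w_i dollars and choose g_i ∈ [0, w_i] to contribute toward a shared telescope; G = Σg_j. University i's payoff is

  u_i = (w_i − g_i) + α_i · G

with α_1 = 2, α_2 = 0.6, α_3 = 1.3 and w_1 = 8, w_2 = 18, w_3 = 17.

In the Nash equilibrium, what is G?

25

∂u_i/∂g_i = α_i − 1, so university i contributes w_i if α_i > 1, else 0.
α_i > 1 for i ∈ {1, 3}; NE contributions (8, 0, 17), G = 25.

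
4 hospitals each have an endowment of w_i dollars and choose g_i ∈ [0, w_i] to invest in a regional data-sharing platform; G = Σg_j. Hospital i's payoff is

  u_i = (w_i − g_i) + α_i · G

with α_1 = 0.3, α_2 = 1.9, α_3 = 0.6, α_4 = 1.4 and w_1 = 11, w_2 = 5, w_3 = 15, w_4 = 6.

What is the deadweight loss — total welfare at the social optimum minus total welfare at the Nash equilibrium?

∂u_i/∂g_i = α_i − 1, so hospital i contributes w_i if α_i > 1, else 0.
α_i > 1 for i ∈ {2, 4}; NE contributions (0, 5, 0, 6), G = 11.
W^NE = Σw_i − G^NE + (Σα_i)·G^NE = 37 + 3.2·11 = 72.2.
Planner: ∂(Σu_j)/∂g_i = Σα_j − 1 = 3.2 > 0, so everyone contributes w_i; G^SO = 37, W^SO = 37 + 3.2·37 = 155.4.
Deadweight loss = 83.2.

83.2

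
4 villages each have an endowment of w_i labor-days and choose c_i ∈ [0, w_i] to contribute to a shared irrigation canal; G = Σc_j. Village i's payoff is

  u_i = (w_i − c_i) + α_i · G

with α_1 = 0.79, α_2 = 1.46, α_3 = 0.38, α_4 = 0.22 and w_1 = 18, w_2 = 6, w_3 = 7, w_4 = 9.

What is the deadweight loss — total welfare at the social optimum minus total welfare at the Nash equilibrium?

∂u_i/∂c_i = α_i − 1, so village i contributes w_i if α_i > 1, else 0.
α_i > 1 for i ∈ {2}; NE contributions (0, 6, 0, 0), G = 6.
W^NE = Σw_i − G^NE + (Σα_i)·G^NE = 40 + 1.85·6 = 51.1.
Planner: ∂(Σu_j)/∂c_i = Σα_j − 1 = 1.85 > 0, so everyone contributes w_i; G^SO = 40, W^SO = 40 + 1.85·40 = 114.
Deadweight loss = 62.9.

62.9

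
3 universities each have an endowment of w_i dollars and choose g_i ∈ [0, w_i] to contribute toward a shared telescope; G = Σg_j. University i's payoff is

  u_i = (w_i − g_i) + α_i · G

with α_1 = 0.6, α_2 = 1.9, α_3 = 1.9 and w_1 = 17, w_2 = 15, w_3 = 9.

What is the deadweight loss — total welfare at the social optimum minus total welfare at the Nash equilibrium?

57.8

∂u_i/∂g_i = α_i − 1, so university i contributes w_i if α_i > 1, else 0.
α_i > 1 for i ∈ {2, 3}; NE contributions (0, 15, 9), G = 24.
W^NE = Σw_i − G^NE + (Σα_i)·G^NE = 41 + 3.4·24 = 122.6.
Planner: ∂(Σu_j)/∂g_i = Σα_j − 1 = 3.4 > 0, so everyone contributes w_i; G^SO = 41, W^SO = 41 + 3.4·41 = 180.4.
Deadweight loss = 57.8.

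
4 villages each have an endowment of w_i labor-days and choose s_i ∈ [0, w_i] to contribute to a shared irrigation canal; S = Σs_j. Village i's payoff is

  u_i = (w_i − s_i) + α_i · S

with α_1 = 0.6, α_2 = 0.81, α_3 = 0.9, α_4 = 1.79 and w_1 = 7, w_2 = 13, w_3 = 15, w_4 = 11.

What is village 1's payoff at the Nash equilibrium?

∂u_i/∂s_i = α_i − 1, so village i contributes w_i if α_i > 1, else 0.
α_i > 1 for i ∈ {4}; NE contributions (0, 0, 0, 11), S = 11.
u_1 = (7 − 0) + 0.6·11 = 13.6.

13.6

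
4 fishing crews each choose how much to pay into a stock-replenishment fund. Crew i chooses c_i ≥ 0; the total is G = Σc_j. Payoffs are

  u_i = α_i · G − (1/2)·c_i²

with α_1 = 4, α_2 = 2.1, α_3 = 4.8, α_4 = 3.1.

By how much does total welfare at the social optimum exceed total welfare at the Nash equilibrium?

Crew i's FOC: ∂u_i/∂c_i = α_i − c_i = 0, so c_i* = α_i.
NE contributions = (4, 2.1, 4.8, 3.1); G = 14.
W^NE = (Σα)·G − ½Σα_i² = 14² − ½·53.06 = 169.47.
Planner sets c_i = Σα_j = 14 for every i, so G^SO = 4·14 = 56.
W^SO = (Σα)·G^SO − ½·4·(Σα)² = (4/2)·14² = 392.
Deadweight loss = W^SO − W^NE = 222.53.

222.53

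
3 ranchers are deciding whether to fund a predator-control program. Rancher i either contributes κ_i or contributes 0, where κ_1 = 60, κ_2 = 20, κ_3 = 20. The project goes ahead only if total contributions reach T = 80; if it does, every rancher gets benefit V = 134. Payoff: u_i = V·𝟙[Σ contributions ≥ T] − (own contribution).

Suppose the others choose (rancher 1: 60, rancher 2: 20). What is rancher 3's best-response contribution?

Others' total = 80 ≥ 80; contributing adds cost 20 for no extra benefit.
Best response: 0.

0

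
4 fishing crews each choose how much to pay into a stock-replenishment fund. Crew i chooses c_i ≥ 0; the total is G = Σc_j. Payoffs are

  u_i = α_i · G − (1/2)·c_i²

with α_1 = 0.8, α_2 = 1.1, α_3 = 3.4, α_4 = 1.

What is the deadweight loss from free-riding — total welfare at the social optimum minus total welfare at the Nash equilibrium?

Crew i's FOC: ∂u_i/∂c_i = α_i − c_i = 0, so c_i* = α_i.
NE contributions = (0.8, 1.1, 3.4, 1); G = 6.3.
W^NE = (Σα)·G − ½Σα_i² = 6.3² − ½·14.41 = 32.485.
Planner sets c_i = Σα_j = 6.3 for every i, so G^SO = 4·6.3 = 25.2.
W^SO = (Σα)·G^SO − ½·4·(Σα)² = (4/2)·6.3² = 79.38.
Deadweight loss = W^SO − W^NE = 46.895.

46.895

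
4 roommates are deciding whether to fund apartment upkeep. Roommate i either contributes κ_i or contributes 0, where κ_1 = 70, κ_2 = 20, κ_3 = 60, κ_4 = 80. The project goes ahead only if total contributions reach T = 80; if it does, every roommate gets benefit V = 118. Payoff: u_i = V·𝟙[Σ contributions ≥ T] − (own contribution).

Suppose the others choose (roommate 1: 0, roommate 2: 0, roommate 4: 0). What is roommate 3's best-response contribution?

Others' total = 0. Even contributing 60 gives 60 < 80: no benefit either way.
Best response: 0.

0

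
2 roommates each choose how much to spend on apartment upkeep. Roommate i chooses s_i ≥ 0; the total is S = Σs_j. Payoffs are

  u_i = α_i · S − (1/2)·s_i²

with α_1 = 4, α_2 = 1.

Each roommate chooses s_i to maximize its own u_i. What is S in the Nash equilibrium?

5

Roommate i's FOC: ∂u_i/∂s_i = α_i − s_i = 0, so s_i* = α_i.
NE contributions = (4, 1); S = 5.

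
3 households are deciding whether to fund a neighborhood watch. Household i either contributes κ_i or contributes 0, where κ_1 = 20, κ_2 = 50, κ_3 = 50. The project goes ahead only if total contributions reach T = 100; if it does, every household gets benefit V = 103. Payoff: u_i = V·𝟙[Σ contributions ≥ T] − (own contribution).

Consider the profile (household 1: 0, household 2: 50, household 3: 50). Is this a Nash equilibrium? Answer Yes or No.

Yes

Total = 100 ≥ 100: provided.
Household 1 (pledges 0, payoff 103): pledging 20 → total 120, payoff 83. No gain.
Household 2 (pledges 50, payoff 53): dropping to 0 → total 50, payoff 0. No gain.
Household 3 (pledges 50, payoff 53): dropping to 0 → total 50, payoff 0. No gain.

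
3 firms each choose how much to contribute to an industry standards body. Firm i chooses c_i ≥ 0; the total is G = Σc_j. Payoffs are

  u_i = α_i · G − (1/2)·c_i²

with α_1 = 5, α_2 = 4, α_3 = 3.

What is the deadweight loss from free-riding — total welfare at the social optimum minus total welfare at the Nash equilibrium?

97

Firm i's FOC: ∂u_i/∂c_i = α_i − c_i = 0, so c_i* = α_i.
NE contributions = (5, 4, 3); G = 12.
W^NE = (Σα)·G − ½Σα_i² = 12² − ½·50 = 119.
Planner sets c_i = Σα_j = 12 for every i, so G^SO = 3·12 = 36.
W^SO = (Σα)·G^SO − ½·3·(Σα)² = (3/2)·12² = 216.
Deadweight loss = W^SO − W^NE = 97.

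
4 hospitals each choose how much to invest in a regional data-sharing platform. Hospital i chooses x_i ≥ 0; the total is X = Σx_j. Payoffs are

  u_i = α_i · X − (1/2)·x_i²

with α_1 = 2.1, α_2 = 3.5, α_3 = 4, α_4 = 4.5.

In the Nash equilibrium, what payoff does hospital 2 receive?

Hospital i's FOC: ∂u_i/∂x_i = α_i − x_i = 0, so x_i* = α_i.
NE contributions = (2.1, 3.5, 4, 4.5); X = 14.1.
u_2 = α_2·X − ½·(x_2)² = 3.5·14.1 − ½·3.5² = 43.225.

43.225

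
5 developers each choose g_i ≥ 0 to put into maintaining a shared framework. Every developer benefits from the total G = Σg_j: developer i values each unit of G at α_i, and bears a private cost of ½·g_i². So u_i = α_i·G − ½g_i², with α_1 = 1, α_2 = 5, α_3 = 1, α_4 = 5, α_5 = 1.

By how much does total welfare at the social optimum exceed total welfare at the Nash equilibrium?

280

Developer i's FOC: ∂u_i/∂g_i = α_i − g_i = 0, so g_i* = α_i.
NE contributions = (1, 5, 1, 5, 1); G = 13.
W^NE = (Σα)·G − ½Σα_i² = 13² − ½·53 = 142.5.
Planner sets g_i = Σα_j = 13 for every i, so G^SO = 5·13 = 65.
W^SO = (Σα)·G^SO − ½·5·(Σα)² = (5/2)·13² = 422.5.
Deadweight loss = W^SO − W^NE = 280.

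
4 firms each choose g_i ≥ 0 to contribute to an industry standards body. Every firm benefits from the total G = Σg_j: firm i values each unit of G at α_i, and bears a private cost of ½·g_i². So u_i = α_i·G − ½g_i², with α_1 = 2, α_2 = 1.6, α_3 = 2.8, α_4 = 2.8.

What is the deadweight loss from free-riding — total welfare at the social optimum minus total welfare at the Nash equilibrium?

95.76

Firm i's FOC: ∂u_i/∂g_i = α_i − g_i = 0, so g_i* = α_i.
NE contributions = (2, 1.6, 2.8, 2.8); G = 9.2.
W^NE = (Σα)·G − ½Σα_i² = 9.2² − ½·22.24 = 73.52.
Planner sets g_i = Σα_j = 9.2 for every i, so G^SO = 4·9.2 = 36.8.
W^SO = (Σα)·G^SO − ½·4·(Σα)² = (4/2)·9.2² = 169.28.
Deadweight loss = W^SO − W^NE = 95.76.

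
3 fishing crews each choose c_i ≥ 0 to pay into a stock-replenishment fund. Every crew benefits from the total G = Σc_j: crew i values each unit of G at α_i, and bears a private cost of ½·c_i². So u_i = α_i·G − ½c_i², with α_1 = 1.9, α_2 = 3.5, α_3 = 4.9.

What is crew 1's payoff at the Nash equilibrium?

Crew i's FOC: ∂u_i/∂c_i = α_i − c_i = 0, so c_i* = α_i.
NE contributions = (1.9, 3.5, 4.9); G = 10.3.
u_1 = α_1·G − ½·(c_1)² = 1.9·10.3 − ½·1.9² = 17.765.

17.765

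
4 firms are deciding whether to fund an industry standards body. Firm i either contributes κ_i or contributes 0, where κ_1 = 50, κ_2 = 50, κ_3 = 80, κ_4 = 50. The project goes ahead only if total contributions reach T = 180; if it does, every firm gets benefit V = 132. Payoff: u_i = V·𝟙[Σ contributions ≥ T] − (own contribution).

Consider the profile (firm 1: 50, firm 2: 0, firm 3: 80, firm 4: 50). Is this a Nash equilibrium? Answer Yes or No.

Total = 180 ≥ 180: provided.
Firm 1 (pledges 50, payoff 82): dropping to 0 → total 130, payoff 0. No gain.
Firm 2 (pledges 0, payoff 132): pledging 50 → total 230, payoff 82. No gain.
Firm 3 (pledges 80, payoff 52): dropping to 0 → total 100, payoff 0. No gain.
Firm 4 (pledges 50, payoff 82): dropping to 0 → total 130, payoff 0. No gain.

Yes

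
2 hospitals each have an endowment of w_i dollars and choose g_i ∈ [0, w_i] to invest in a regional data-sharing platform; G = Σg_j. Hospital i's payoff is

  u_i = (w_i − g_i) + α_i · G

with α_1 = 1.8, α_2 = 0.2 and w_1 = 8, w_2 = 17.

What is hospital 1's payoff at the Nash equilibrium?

∂u_i/∂g_i = α_i − 1, so hospital i contributes w_i if α_i > 1, else 0.
α_i > 1 for i ∈ {1}; NE contributions (8, 0), G = 8.
u_1 = (8 − 8) + 1.8·8 = 14.4.

14.4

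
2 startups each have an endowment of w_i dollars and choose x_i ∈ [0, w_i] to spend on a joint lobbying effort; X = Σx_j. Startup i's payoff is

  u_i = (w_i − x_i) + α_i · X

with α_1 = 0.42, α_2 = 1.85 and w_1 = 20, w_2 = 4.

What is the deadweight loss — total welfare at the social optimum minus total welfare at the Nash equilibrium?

∂u_i/∂x_i = α_i − 1, so startup i contributes w_i if α_i > 1, else 0.
α_i > 1 for i ∈ {2}; NE contributions (0, 4), X = 4.
W^NE = Σw_i − X^NE + (Σα_i)·X^NE = 24 + 1.27·4 = 29.08.
Planner: ∂(Σu_j)/∂x_i = Σα_j − 1 = 1.27 > 0, so everyone contributes w_i; X^SO = 24, W^SO = 24 + 1.27·24 = 54.48.
Deadweight loss = 25.4.

25.4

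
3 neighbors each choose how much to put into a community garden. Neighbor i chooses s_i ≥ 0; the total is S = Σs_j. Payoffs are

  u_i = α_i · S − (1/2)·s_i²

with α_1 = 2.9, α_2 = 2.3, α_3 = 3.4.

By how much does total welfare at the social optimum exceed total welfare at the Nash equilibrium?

Neighbor i's FOC: ∂u_i/∂s_i = α_i − s_i = 0, so s_i* = α_i.
NE contributions = (2.9, 2.3, 3.4); S = 8.6.
W^NE = (Σα)·S − ½Σα_i² = 8.6² − ½·25.26 = 61.33.
Planner sets s_i = Σα_j = 8.6 for every i, so S^SO = 3·8.6 = 25.8.
W^SO = (Σα)·S^SO − ½·3·(Σα)² = (3/2)·8.6² = 110.94.
Deadweight loss = W^SO − W^NE = 49.61.

49.61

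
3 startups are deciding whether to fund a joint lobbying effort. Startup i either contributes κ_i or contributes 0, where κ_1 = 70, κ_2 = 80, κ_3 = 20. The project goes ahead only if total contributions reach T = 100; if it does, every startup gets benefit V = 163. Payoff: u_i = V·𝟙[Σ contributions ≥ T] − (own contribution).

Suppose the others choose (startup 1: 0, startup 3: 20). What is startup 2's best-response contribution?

80

Others' total = 20. Contributing 80 brings total to 100 ≥ 100: gain V − κ_2 = 83.
Best response: 80.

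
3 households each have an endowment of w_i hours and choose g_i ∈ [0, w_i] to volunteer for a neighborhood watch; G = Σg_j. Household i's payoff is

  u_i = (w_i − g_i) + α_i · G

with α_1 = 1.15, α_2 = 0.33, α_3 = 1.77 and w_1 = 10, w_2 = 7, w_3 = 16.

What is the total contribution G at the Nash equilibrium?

26

∂u_i/∂g_i = α_i − 1, so household i contributes w_i if α_i > 1, else 0.
α_i > 1 for i ∈ {1, 3}; NE contributions (10, 0, 16), G = 26.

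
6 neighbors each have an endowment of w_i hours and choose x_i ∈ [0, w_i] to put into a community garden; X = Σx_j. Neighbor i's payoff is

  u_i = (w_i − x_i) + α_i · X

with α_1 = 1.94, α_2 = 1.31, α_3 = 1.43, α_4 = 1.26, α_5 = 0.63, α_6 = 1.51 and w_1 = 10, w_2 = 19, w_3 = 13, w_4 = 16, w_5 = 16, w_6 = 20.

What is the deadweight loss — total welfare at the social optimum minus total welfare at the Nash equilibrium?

113.28

∂u_i/∂x_i = α_i − 1, so neighbor i contributes w_i if α_i > 1, else 0.
α_i > 1 for i ∈ {1, 2, 3, 4, 6}; NE contributions (10, 19, 13, 16, 0, 20), X = 78.
W^NE = Σw_i − X^NE + (Σα_i)·X^NE = 94 + 7.08·78 = 646.24.
Planner: ∂(Σu_j)/∂x_i = Σα_j − 1 = 7.08 > 0, so everyone contributes w_i; X^SO = 94, W^SO = 94 + 7.08·94 = 759.52.
Deadweight loss = 113.28.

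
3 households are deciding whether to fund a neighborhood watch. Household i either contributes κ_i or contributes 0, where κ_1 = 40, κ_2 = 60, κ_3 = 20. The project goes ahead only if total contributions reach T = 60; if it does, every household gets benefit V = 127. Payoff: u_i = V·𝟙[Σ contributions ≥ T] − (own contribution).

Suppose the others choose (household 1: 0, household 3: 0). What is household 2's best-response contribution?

Others' total = 0. Contributing 60 brings total to 60 ≥ 60: gain V − κ_2 = 67.
Best response: 60.

60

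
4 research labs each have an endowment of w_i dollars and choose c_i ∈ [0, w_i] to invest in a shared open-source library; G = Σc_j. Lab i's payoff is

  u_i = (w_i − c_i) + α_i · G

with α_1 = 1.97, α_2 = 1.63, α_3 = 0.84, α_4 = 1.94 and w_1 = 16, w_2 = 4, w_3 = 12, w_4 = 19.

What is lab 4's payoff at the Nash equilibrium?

∂u_i/∂c_i = α_i − 1, so lab i contributes w_i if α_i > 1, else 0.
α_i > 1 for i ∈ {1, 2, 4}; NE contributions (16, 4, 0, 19), G = 39.
u_4 = (19 − 19) + 1.94·39 = 75.66.

75.66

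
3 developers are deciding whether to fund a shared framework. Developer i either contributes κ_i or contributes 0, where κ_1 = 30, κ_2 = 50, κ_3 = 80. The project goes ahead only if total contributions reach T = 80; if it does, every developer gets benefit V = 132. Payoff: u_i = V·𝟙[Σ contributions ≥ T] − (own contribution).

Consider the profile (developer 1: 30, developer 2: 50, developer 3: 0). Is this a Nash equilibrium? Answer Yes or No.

Yes

Total = 80 ≥ 80: provided.
Developer 1 (pledges 30, payoff 102): dropping to 0 → total 50, payoff 0. No gain.
Developer 2 (pledges 50, payoff 82): dropping to 0 → total 30, payoff 0. No gain.
Developer 3 (pledges 0, payoff 132): pledging 80 → total 160, payoff 52. No gain.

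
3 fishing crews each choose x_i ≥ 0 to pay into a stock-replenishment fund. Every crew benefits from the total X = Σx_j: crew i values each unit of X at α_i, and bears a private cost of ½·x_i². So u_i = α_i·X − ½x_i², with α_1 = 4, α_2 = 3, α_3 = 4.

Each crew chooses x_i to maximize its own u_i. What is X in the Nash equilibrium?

11

Crew i's FOC: ∂u_i/∂x_i = α_i − x_i = 0, so x_i* = α_i.
NE contributions = (4, 3, 4); X = 11.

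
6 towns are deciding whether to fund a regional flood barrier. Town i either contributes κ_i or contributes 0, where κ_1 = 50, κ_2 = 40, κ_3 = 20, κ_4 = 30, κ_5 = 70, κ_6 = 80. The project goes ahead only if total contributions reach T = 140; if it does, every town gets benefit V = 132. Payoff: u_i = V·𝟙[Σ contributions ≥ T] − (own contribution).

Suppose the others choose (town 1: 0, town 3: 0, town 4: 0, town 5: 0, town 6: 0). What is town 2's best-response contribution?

0

Others' total = 0. Even contributing 40 gives 40 < 140: no benefit either way.
Best response: 0.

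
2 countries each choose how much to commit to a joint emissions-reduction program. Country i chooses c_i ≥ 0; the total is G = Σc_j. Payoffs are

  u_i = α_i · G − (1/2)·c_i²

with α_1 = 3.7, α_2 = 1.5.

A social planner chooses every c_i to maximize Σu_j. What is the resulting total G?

10.4

Planner FOC: ∂(Σu_j)/∂c_i = (Σα_j) − c_i = 0, so c_i^SO = Σα_j = 5.2 for every i; G^SO = 10.4.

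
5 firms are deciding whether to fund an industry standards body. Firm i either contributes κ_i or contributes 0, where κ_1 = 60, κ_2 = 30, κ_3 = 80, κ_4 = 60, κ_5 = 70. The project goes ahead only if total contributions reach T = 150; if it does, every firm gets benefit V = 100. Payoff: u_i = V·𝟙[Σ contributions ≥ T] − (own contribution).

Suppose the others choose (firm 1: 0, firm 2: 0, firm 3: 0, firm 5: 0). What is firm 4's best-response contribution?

Others' total = 0. Even contributing 60 gives 60 < 150: no benefit either way.
Best response: 0.

0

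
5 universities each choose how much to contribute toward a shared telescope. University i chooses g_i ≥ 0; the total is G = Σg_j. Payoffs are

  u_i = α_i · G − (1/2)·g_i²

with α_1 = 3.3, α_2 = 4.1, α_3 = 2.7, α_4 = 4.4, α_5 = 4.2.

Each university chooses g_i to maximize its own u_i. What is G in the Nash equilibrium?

18.7

University i's FOC: ∂u_i/∂g_i = α_i − g_i = 0, so g_i* = α_i.
NE contributions = (3.3, 4.1, 2.7, 4.4, 4.2); G = 18.7.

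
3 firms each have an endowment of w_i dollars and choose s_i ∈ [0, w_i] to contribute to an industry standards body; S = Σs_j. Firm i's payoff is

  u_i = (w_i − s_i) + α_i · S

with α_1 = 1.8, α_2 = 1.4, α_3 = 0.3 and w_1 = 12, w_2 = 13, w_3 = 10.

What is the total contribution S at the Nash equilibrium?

25

∂u_i/∂s_i = α_i − 1, so firm i contributes w_i if α_i > 1, else 0.
α_i > 1 for i ∈ {1, 2}; NE contributions (12, 13, 0), S = 25.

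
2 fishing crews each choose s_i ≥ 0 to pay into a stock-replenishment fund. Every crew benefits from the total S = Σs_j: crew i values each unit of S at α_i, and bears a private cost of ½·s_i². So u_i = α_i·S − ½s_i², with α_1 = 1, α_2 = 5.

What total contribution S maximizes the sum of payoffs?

12

Planner FOC: ∂(Σu_j)/∂s_i = (Σα_j) − s_i = 0, so s_i^SO = Σα_j = 6 for every i; S^SO = 12.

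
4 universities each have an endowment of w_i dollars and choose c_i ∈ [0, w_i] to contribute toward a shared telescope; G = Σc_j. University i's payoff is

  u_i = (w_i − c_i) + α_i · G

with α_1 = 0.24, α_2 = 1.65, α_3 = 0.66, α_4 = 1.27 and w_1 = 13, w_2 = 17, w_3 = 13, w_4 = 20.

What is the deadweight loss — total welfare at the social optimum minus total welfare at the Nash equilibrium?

∂u_i/∂c_i = α_i − 1, so university i contributes w_i if α_i > 1, else 0.
α_i > 1 for i ∈ {2, 4}; NE contributions (0, 17, 0, 20), G = 37.
W^NE = Σw_i − G^NE + (Σα_i)·G^NE = 63 + 2.82·37 = 167.34.
Planner: ∂(Σu_j)/∂c_i = Σα_j − 1 = 2.82 > 0, so everyone contributes w_i; G^SO = 63, W^SO = 63 + 2.82·63 = 240.66.
Deadweight loss = 73.32.

73.32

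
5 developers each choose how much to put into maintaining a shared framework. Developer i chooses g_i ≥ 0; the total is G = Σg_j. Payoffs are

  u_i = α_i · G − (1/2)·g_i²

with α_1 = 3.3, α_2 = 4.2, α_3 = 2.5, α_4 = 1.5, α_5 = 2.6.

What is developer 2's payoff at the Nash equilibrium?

Developer i's FOC: ∂u_i/∂g_i = α_i − g_i = 0, so g_i* = α_i.
NE contributions = (3.3, 4.2, 2.5, 1.5, 2.6); G = 14.1.
u_2 = α_2·G − ½·(g_2)² = 4.2·14.1 − ½·4.2² = 50.4.

50.4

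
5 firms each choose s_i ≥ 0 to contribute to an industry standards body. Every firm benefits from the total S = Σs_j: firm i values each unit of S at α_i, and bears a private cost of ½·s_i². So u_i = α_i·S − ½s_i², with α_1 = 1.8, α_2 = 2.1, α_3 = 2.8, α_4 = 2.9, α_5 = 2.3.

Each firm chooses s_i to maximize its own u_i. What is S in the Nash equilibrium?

11.9

Firm i's FOC: ∂u_i/∂s_i = α_i − s_i = 0, so s_i* = α_i.
NE contributions = (1.8, 2.1, 2.8, 2.9, 2.3); S = 11.9.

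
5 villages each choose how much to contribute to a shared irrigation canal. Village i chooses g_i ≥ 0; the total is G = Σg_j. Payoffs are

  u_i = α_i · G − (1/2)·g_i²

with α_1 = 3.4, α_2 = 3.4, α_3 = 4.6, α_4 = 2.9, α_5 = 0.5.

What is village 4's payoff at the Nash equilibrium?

Village i's FOC: ∂u_i/∂g_i = α_i − g_i = 0, so g_i* = α_i.
NE contributions = (3.4, 3.4, 4.6, 2.9, 0.5); G = 14.8.
u_4 = α_4·G − ½·(g_4)² = 2.9·14.8 − ½·2.9² = 38.715.

38.715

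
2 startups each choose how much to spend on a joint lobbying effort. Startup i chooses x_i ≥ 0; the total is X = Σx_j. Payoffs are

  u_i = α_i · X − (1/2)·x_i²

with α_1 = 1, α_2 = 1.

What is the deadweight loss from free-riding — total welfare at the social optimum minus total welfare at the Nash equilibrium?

1

Startup i's FOC: ∂u_i/∂x_i = α_i − x_i = 0, so x_i* = α_i.
NE contributions = (1, 1); X = 2.
W^NE = (Σα)·X − ½Σα_i² = 2² − ½·2 = 3.
Planner sets x_i = Σα_j = 2 for every i, so X^SO = 2·2 = 4.
W^SO = (Σα)·X^SO − ½·2·(Σα)² = (2/2)·2² = 4.
Deadweight loss = W^SO − W^NE = 1.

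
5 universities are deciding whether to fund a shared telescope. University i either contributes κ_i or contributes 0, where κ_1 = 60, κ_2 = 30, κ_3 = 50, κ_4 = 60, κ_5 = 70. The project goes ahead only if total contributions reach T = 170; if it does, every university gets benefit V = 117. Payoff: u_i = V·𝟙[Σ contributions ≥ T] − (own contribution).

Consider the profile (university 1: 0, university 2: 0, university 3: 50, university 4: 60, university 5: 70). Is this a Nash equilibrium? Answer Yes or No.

Total = 180 ≥ 170: provided.
University 1 (pledges 0, payoff 117): pledging 60 → total 240, payoff 57. No gain.
University 2 (pledges 0, payoff 117): pledging 30 → total 210, payoff 87. No gain.
University 3 (pledges 50, payoff 67): dropping to 0 → total 130, payoff 0. No gain.
University 4 (pledges 60, payoff 57): dropping to 0 → total 120, payoff 0. No gain.
University 5 (pledges 70, payoff 47): dropping to 0 → total 110, payoff 0. No gain.

Yes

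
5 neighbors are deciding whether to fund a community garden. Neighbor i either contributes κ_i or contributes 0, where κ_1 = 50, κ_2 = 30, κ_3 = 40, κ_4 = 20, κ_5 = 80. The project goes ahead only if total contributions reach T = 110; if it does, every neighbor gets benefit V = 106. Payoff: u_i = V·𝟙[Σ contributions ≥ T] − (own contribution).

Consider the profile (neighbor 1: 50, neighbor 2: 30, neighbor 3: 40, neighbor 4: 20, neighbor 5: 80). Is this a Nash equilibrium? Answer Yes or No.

No

Total = 220 ≥ 110: provided.
Neighbor 1 (pledges 50, payoff 56): dropping to 0 → total 170, payoff 106. Profitable deviation.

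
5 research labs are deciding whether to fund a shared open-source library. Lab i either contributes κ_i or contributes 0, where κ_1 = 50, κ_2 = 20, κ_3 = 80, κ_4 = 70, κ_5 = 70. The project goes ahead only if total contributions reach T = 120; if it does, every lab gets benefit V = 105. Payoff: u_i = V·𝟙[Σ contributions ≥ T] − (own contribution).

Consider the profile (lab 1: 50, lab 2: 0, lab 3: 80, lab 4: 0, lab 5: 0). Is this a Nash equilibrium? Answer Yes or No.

Yes

Total = 130 ≥ 120: provided.
Lab 1 (pledges 50, payoff 55): dropping to 0 → total 80, payoff 0. No gain.
Lab 2 (pledges 0, payoff 105): pledging 20 → total 150, payoff 85. No gain.
Lab 3 (pledges 80, payoff 25): dropping to 0 → total 50, payoff 0. No gain.
Lab 4 (pledges 0, payoff 105): pledging 70 → total 200, payoff 35. No gain.
Lab 5 (pledges 0, payoff 105): pledging 70 → total 200, payoff 35. No gain.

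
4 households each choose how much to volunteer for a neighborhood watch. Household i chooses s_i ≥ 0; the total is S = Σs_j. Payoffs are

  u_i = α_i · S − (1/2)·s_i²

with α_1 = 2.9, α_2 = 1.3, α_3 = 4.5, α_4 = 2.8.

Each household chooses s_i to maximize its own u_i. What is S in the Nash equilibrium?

11.5

Household i's FOC: ∂u_i/∂s_i = α_i − s_i = 0, so s_i* = α_i.
NE contributions = (2.9, 1.3, 4.5, 2.8); S = 11.5.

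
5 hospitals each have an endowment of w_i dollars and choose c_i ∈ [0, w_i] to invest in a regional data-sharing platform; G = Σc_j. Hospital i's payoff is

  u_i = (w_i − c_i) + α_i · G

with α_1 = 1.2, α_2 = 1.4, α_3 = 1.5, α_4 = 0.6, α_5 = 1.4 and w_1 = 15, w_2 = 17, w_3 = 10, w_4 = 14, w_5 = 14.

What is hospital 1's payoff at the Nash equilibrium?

∂u_i/∂c_i = α_i − 1, so hospital i contributes w_i if α_i > 1, else 0.
α_i > 1 for i ∈ {1, 2, 3, 5}; NE contributions (15, 17, 10, 0, 14), G = 56.
u_1 = (15 − 15) + 1.2·56 = 67.2.

67.2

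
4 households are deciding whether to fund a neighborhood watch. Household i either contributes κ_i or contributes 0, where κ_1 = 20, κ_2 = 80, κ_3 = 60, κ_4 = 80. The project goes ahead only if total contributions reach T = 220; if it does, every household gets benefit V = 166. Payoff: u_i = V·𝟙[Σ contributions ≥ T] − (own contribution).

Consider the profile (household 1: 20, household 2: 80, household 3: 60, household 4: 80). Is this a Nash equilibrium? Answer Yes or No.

No

Total = 240 ≥ 220: provided.
Household 1 (pledges 20, payoff 146): dropping to 0 → total 220, payoff 166. Profitable deviation.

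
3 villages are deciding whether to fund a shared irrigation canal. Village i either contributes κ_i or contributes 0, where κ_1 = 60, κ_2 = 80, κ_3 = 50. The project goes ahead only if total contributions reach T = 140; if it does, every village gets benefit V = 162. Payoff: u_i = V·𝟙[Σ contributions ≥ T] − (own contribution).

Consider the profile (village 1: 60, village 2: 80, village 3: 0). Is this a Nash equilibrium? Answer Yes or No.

Total = 140 ≥ 140: provided.
Village 1 (pledges 60, payoff 102): dropping to 0 → total 80, payoff 0. No gain.
Village 2 (pledges 80, payoff 82): dropping to 0 → total 60, payoff 0. No gain.
Village 3 (pledges 0, payoff 162): pledging 50 → total 190, payoff 112. No gain.

Yes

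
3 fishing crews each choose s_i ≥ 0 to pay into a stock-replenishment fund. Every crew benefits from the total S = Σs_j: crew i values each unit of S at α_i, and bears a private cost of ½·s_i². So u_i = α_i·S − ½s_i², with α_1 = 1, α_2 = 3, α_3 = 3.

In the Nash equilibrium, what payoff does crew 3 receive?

Crew i's FOC: ∂u_i/∂s_i = α_i − s_i = 0, so s_i* = α_i.
NE contributions = (1, 3, 3); S = 7.
u_3 = α_3·S − ½·(s_3)² = 3·7 − ½·3² = 16.5.

16.5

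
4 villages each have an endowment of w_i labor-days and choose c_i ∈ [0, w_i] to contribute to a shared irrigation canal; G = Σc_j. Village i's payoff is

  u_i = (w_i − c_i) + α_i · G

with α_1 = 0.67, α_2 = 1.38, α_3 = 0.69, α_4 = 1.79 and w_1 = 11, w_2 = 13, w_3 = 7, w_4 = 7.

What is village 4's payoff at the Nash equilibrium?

∂u_i/∂c_i = α_i − 1, so village i contributes w_i if α_i > 1, else 0.
α_i > 1 for i ∈ {2, 4}; NE contributions (0, 13, 0, 7), G = 20.
u_4 = (7 − 7) + 1.79·20 = 35.8.

35.8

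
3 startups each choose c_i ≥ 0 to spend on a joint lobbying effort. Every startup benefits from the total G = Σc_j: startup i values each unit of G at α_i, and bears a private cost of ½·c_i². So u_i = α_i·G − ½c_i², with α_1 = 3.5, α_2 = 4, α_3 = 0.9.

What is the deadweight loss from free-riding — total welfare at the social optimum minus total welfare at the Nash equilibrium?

Startup i's FOC: ∂u_i/∂c_i = α_i − c_i = 0, so c_i* = α_i.
NE contributions = (3.5, 4, 0.9); G = 8.4.
W^NE = (Σα)·G − ½Σα_i² = 8.4² − ½·29.06 = 56.03.
Planner sets c_i = Σα_j = 8.4 for every i, so G^SO = 3·8.4 = 25.2.
W^SO = (Σα)·G^SO − ½·3·(Σα)² = (3/2)·8.4² = 105.84.
Deadweight loss = W^SO − W^NE = 49.81.

49.81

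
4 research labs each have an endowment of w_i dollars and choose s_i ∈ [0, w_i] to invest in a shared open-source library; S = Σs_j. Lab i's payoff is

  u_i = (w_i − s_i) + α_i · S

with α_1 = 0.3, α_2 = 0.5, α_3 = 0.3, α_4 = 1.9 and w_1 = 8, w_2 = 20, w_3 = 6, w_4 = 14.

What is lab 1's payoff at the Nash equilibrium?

∂u_i/∂s_i = α_i − 1, so lab i contributes w_i if α_i > 1, else 0.
α_i > 1 for i ∈ {4}; NE contributions (0, 0, 0, 14), S = 14.
u_1 = (8 − 0) + 0.3·14 = 12.2.

12.2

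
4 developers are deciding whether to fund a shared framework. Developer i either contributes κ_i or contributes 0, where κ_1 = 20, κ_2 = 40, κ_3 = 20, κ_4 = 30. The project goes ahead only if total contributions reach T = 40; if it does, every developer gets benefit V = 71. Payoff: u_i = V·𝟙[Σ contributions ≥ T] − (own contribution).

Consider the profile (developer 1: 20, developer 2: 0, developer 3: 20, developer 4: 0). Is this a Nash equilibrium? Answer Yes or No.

Yes

Total = 40 ≥ 40: provided.
Developer 1 (pledges 20, payoff 51): dropping to 0 → total 20, payoff 0. No gain.
Developer 2 (pledges 0, payoff 71): pledging 40 → total 80, payoff 31. No gain.
Developer 3 (pledges 20, payoff 51): dropping to 0 → total 20, payoff 0. No gain.
Developer 4 (pledges 0, payoff 71): pledging 30 → total 70, payoff 41. No gain.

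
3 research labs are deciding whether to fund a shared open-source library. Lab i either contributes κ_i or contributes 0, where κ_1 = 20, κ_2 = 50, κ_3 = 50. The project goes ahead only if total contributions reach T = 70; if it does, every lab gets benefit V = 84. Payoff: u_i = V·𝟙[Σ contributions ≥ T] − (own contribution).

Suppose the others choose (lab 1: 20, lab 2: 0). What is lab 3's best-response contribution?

50

Others' total = 20. Contributing 50 brings total to 70 ≥ 70: gain V − κ_3 = 34.
Best response: 50.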